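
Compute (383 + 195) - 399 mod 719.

179

383 + 195 = 578
578 - 399 = 179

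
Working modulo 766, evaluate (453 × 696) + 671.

367

453 × 696 = 315288 ≡ 462 (mod 766)
462 + 671 = 1133 ≡ 367 (mod 766)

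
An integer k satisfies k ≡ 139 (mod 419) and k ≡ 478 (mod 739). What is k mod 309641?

78073

419⁻¹ mod 739: 419*321 ≡ 1 (mod 739), so 419⁻¹ ≡ 321.
k = 139 + 419*((478 − 139)*321 mod 739) = 139 + 419*186 = 78073.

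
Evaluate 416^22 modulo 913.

499

416^1 ≡ 416 (mod 913)
416^2 ≡ 416^2 = 173056 ≡ 499 (mod 913)
416^4 ≡ 499^2 = 249001 ≡ 665 (mod 913)
416^8 ≡ 665^2 = 442225 ≡ 333 (mod 913)
416^16 ≡ 333^2 = 110889 ≡ 416 (mod 913)
416^22 = 416^16 · 416^4 · 416^2 ≡ 416 · 665 · 499 (mod 913).
Accumulate the product:
416 · 665 = 276640 ≡ 1
1 · 499 = 499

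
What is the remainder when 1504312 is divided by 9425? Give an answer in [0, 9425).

5737

1504312 = 159*9425 + 5737, so 1504312 ≡ 5737 (mod 9425).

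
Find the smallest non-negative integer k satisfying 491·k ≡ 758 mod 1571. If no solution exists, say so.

1131

gcd(491, 1571) = 1, so a unique solution mod 1571 exists.
491⁻¹ ≡ 16 (mod 1571).
k ≡ 16·758 ≡ 1131 (mod 1571).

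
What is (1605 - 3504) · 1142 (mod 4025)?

1605 - 3504 = -1899 ≡ 2126 (mod 4025)
2126 · 1142 = 2427892 ≡ 817 (mod 4025)

817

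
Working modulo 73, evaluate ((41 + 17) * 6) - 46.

41 + 17 = 58
58 * 6 = 348 ≡ 56 (mod 73)
56 - 46 = 10

10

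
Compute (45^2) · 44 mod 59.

10

(45)^2 ≡ 19 (mod 59)
19 · 44 = 836 ≡ 10 (mod 59)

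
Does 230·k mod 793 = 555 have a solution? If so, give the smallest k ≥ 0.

gcd(230, 793) = 1, so a unique solution mod 793 exists.
230⁻¹ ≡ 562 (mod 793).
k ≡ 562·555 ≡ 261 (mod 793).

261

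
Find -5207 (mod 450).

193

-5207 = -12*450 + 193, so -5207 ≡ 193 (mod 450).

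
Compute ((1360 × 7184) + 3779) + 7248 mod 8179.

1360 × 7184 = 9770240 ≡ 4514 (mod 8179)
4514 + 3779 = 8293 ≡ 114 (mod 8179)
114 + 7248 = 7362

7362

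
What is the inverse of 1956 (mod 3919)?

2799

3919 = 2×1956 + 7
1956 = 279×7 + 3
7 = 2×3 + 1
3 = 3×1 + 0
gcd(1956, 3919) = 1, so the inverse exists.
Bézout: 1 = 559×3919 − 1120×1956.
So 1956⁻¹ ≡ −1120 ≡ 2799 (mod 3919).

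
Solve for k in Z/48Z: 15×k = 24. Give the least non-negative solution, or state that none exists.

gcd(15, 48) = 3, and 3 | 24, so solutions exist.
Divide through by 3: 5×k ≡ 8 mod 16.
5⁻¹ ≡ 13 (mod 16).
k ≡ 13×8 ≡ 8 (mod 16).
The smallest non-negative solution is k = 8.

8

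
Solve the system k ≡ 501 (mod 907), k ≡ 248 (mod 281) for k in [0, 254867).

907⁻¹ mod 281: 907·101 ≡ 1 (mod 281), so 907⁻¹ ≡ 101.
k = 501 + 907·((248 − 501)·101 mod 281) = 501 + 907·18 = 16827.

16827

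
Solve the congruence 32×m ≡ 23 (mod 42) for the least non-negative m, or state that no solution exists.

gcd(32, 42) = 2, and 2 does not divide 23.
So the congruence has no solution.

no solution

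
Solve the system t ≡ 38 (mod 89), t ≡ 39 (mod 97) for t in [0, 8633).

89⁻¹ mod 97: 89·12 ≡ 1 (mod 97), so 89⁻¹ ≡ 12.
t = 38 + 89·((39 − 38)·12 mod 97) = 38 + 89·12 = 1106.
Check: 1106 mod 89 = 38, 1106 mod 97 = 39. ✓

1106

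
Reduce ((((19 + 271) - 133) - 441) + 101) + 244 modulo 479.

19 + 271 = 290
290 - 133 = 157
157 - 441 = -284 ≡ 195 (mod 479)
195 + 101 = 296
296 + 244 = 540 ≡ 61 (mod 479)

61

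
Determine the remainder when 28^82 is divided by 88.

Using repeated squaring:
82 in binary is 1010010, i.e. 82 = 64 + 16 + 2.
28^1 ≡ 28 (mod 88)
28^2 ≡ 28^2 = 784 ≡ 80 (mod 88)
28^4 ≡ 80^2 = 6400 ≡ 64 (mod 88)
28^8 ≡ 64^2 = 4096 ≡ 48 (mod 88)
28^16 ≡ 48^2 = 2304 ≡ 16 (mod 88)
28^32 ≡ 16^2 = 256 ≡ 80 (mod 88)
28^64 ≡ 80^2 = 6400 ≡ 64 (mod 88)
28^82 = 28^64 * 28^16 * 28^2 ≡ 64 * 16 * 80 (mod 88).
Accumulate the product:
64 * 16 = 1024 ≡ 56
56 * 80 = 4480 ≡ 80

80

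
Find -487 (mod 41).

5

-487 = -12*41 + 5, so -487 ≡ 5 (mod 41).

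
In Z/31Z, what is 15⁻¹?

31 = 2·15 + 1
15 = 15·1 + 0
gcd(15, 31) = 1, so the inverse exists.
Bézout: 1 = 1·31 − 2·15.
So 15⁻¹ ≡ −2 ≡ 29 (mod 31).

29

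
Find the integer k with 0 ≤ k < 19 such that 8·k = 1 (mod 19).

12

By the extended Euclidean algorithm:
19 = 2*8 + 3
8 = 2*3 + 2
3 = 1*2 + 1
2 = 2*1 + 0
gcd(8, 19) = 1, so the inverse exists.
Bézout: 1 = 3*19 − 7*8.
So 8⁻¹ ≡ −7 ≡ 12 (mod 19).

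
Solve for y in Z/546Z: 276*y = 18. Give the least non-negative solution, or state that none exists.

6

gcd(276, 546) = 6, and 6 | 18, so solutions exist.
Divide through by 6: 46*y ≡ 3 mod 91.
46⁻¹ ≡ 2 (mod 91).
y ≡ 2*3 ≡ 6 (mod 91).
The smallest non-negative solution is y = 6.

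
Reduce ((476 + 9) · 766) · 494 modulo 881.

425

476 + 9 = 485
485 · 766 = 371510 ≡ 609 (mod 881)
609 · 494 = 300846 ≡ 425 (mod 881)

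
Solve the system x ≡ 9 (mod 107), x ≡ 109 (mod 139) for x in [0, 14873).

107⁻¹ mod 139: 107*13 ≡ 1 (mod 139), so 107⁻¹ ≡ 13.
x = 9 + 107*((109 − 9)*13 mod 139) = 9 + 107*49 = 5252.

5252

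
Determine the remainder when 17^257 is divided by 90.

By square-and-multiply:
17^1 ≡ 17 (mod 90)
17^2 ≡ 17^2 = 289 ≡ 19 (mod 90)
17^4 ≡ 19^2 = 361 ≡ 1 (mod 90)
17^8 ≡ 1^2 = 1 (mod 90)
17^16 ≡ 1^2 = 1 (mod 90)
17^32 ≡ 1^2 = 1 (mod 90)
17^64 ≡ 1^2 = 1 (mod 90)
17^128 ≡ 1^2 = 1 (mod 90)
17^256 ≡ 1^2 = 1 (mod 90)
17^257 = 17^256 · 17^1 ≡ 1 · 17 (mod 90).
1 · 17 = 17 ≡ 17 (mod 90).

17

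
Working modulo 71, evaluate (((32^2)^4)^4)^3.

(32)^2 ≡ 30 (mod 71)
(30)^4 ≡ 32 (mod 71)
(32)^4 ≡ 48 (mod 71)
(48)^3 ≡ 45 (mod 71)

45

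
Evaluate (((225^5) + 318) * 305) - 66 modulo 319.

143

(225)^5 ≡ 100 (mod 319)
100 + 318 = 418 ≡ 99 (mod 319)
99 * 305 = 30195 ≡ 209 (mod 319)
209 - 66 = 143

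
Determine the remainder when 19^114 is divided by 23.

3

Compute successive squares:
114 in binary is 1110010, i.e. 114 = 64 + 32 + 16 + 2.
19^1 ≡ 19 (mod 23)
19^2 ≡ 19^2 = 361 ≡ 16 (mod 23)
19^4 ≡ 16^2 = 256 ≡ 3 (mod 23)
19^8 ≡ 3^2 = 9 (mod 23)
19^16 ≡ 9^2 = 81 ≡ 12 (mod 23)
19^32 ≡ 12^2 = 144 ≡ 6 (mod 23)
19^64 ≡ 6^2 = 36 ≡ 13 (mod 23)
19^114 = 19^64 * 19^32 * 19^16 * 19^2 ≡ 13 * 6 * 12 * 16 (mod 23).
Accumulate the product:
13 * 6 = 78 ≡ 9
9 * 12 = 108 ≡ 16
16 * 16 = 256 ≡ 3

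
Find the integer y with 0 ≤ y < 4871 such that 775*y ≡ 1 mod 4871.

3262

4871 = 6*775 + 221
775 = 3*221 + 112
221 = 1*112 + 109
112 = 1*109 + 3
109 = 36*3 + 1
3 = 3*1 + 0
gcd(775, 4871) = 1, so the inverse exists.
Back-substitute for 1:
1 = 1*109 − 36*3
  = −36*112 + 37*109
  = 37*221 − 73*112
  = −73*775 + 256*221
  = 256*4871 − 1609*775
So 775⁻¹ ≡ −1609 ≡ 3262 (mod 4871).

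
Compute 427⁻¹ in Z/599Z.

599 = 1×427 + 172
427 = 2×172 + 83
172 = 2×83 + 6
83 = 13×6 + 5
6 = 1×5 + 1
5 = 5×1 + 0
gcd(427, 599) = 1, so the inverse exists.
Back-substitute for 1:
1 = 1×6 − 1×5
  = −1×83 + 14×6
  = 14×172 − 29×83
  = −29×427 + 72×172
  = 72×599 − 101×427
So 427⁻¹ ≡ −101 ≡ 498 (mod 599).

498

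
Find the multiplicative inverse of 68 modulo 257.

257 = 3*68 + 53
68 = 1*53 + 15
53 = 3*15 + 8
15 = 1*8 + 7
8 = 1*7 + 1
7 = 7*1 + 0
gcd(68, 257) = 1, so the inverse exists.
Back-substitute for 1:
1 = 1*8 − 1*7
  = −1*15 + 2*8
  = 2*53 − 7*15
  = −7*68 + 9*53
  = 9*257 − 34*68
So 68⁻¹ ≡ −34 ≡ 223 (mod 257).

223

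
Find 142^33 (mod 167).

33 in binary is 100001, i.e. 33 = 32 + 1.
142^1 ≡ 142 (mod 167)
142^2 ≡ 142^2 = 20164 ≡ 124 (mod 167)
142^4 ≡ 124^2 = 15376 ≡ 12 (mod 167)
142^8 ≡ 12^2 = 144 (mod 167)
142^16 ≡ 144^2 = 20736 ≡ 28 (mod 167)
142^32 ≡ 28^2 = 784 ≡ 116 (mod 167)
142^33 = 142^32 · 142^1 ≡ 116 · 142 (mod 167).
116 · 142 = 16472 ≡ 106 (mod 167).

106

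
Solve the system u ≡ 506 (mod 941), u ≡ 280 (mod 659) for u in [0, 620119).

941⁻¹ mod 659: 941·437 ≡ 1 (mod 659), so 941⁻¹ ≡ 437.
u = 506 + 941·((280 − 506)·437 mod 659) = 506 + 941·88 = 83314.

83314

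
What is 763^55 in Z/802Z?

801

55 in binary is 110111, i.e. 55 = 32 + 16 + 4 + 2 + 1.
763^1 ≡ 763 (mod 802)
763^2 ≡ 763^2 = 582169 ≡ 719 (mod 802)
763^4 ≡ 719^2 = 516961 ≡ 473 (mod 802)
763^8 ≡ 473^2 = 223729 ≡ 773 (mod 802)
763^16 ≡ 773^2 = 597529 ≡ 39 (mod 802)
763^32 ≡ 39^2 = 1521 ≡ 719 (mod 802)
763^55 = 763^32 · 763^16 · 763^4 · 763^2 · 763^1 ≡ 719 · 39 · 473 · 719 · 763 (mod 802).
Accumulate the product:
719 · 39 = 28041 ≡ 773
773 · 473 = 365629 ≡ 719
719 · 719 = 516961 ≡ 473
473 · 763 = 360899 ≡ 801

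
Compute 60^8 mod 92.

Compute successive squares:
60^1 ≡ 60 (mod 92)
60^2 ≡ 60^2 = 3600 ≡ 12 (mod 92)
60^4 ≡ 12^2 = 144 ≡ 52 (mod 92)
60^8 ≡ 52^2 = 2704 ≡ 36 (mod 92)
So 60^8 ≡ 36 (mod 92).

36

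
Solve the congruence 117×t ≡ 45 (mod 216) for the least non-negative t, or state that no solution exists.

gcd(117, 216) = 9, and 9 | 45, so solutions exist.
Divide through by 9: 13×t mod 24 = 5.
13⁻¹ ≡ 13 (mod 24).
t ≡ 13×5 ≡ 17 (mod 24).
The smallest non-negative solution is t = 17.

17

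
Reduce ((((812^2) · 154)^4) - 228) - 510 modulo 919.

715

(812)^2 ≡ 421 (mod 919)
421 · 154 = 64834 ≡ 504 (mod 919)
(504)^4 ≡ 534 (mod 919)
534 - 228 = 306
306 - 510 = -204 ≡ 715 (mod 919)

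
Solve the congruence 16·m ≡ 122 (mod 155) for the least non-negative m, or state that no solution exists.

27

gcd(16, 155) = 1, so a unique solution mod 155 exists.
16⁻¹ ≡ 126 (mod 155).
m ≡ 126·122 ≡ 27 (mod 155).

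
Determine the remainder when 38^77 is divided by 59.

13

By square-and-multiply:
77 in binary is 1001101, i.e. 77 = 64 + 8 + 4 + 1.
38^1 ≡ 38 (mod 59)
38^2 ≡ 38^2 = 1444 ≡ 28 (mod 59)
38^4 ≡ 28^2 = 784 ≡ 17 (mod 59)
38^8 ≡ 17^2 = 289 ≡ 53 (mod 59)
38^16 ≡ 53^2 = 2809 ≡ 36 (mod 59)
38^32 ≡ 36^2 = 1296 ≡ 57 (mod 59)
38^64 ≡ 57^2 = 3249 ≡ 4 (mod 59)
38^77 = 38^64 * 38^8 * 38^4 * 38^1 ≡ 4 * 53 * 17 * 38 (mod 59).
Accumulate the product:
4 * 53 = 212 ≡ 35
35 * 17 = 595 ≡ 5
5 * 38 = 190 ≡ 13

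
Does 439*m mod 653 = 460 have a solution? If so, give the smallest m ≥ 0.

gcd(439, 653) = 1, so a unique solution mod 653 exists.
439⁻¹ ≡ 119 (mod 653).
m ≡ 119*460 ≡ 541 (mod 653).

541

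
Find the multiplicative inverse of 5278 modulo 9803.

2799

Apply the Euclidean algorithm and back-substitute:
9803 = 1×5278 + 4525
5278 = 1×4525 + 753
4525 = 6×753 + 7
753 = 107×7 + 4
7 = 1×4 + 3
4 = 1×3 + 1
3 = 3×1 + 0
gcd(5278, 9803) = 1, so the inverse exists.
Back-substitute for 1:
1 = 1×4 − 1×3
  = −1×7 + 2×4
  = 2×753 − 215×7
  = −215×4525 + 1292×753
  = 1292×5278 − 1507×4525
  = −1507×9803 + 2799×5278
So 5278⁻¹ ≡ 2799 (mod 9803).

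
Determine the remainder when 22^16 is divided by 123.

22^1 ≡ 22 (mod 123)
22^2 ≡ 22^2 = 484 ≡ 115 (mod 123)
22^4 ≡ 115^2 = 13225 ≡ 64 (mod 123)
22^8 ≡ 64^2 = 4096 ≡ 37 (mod 123)
22^16 ≡ 37^2 = 1369 ≡ 16 (mod 123)
So 22^16 ≡ 16 (mod 123).

16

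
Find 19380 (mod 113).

57

19380 = 171×113 + 57, so 19380 ≡ 57 (mod 113).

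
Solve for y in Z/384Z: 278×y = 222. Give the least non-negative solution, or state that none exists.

gcd(278, 384) = 2, and 2 | 222, so solutions exist.
Divide through by 2: 139×y ≡ 111 mod 192.
139⁻¹ ≡ 163 (mod 192).
y ≡ 163×111 ≡ 45 (mod 192).
The smallest non-negative solution is y = 45.

45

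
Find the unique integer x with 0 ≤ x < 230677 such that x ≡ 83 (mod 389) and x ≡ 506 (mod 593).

389⁻¹ mod 593: 389×468 ≡ 1 (mod 593), so 389⁻¹ ≡ 468.
x = 83 + 389×((506 − 83)×468 mod 593) = 83 + 389×495 = 192638.
Check: 192638 mod 389 = 83, 192638 mod 593 = 506. ✓

192638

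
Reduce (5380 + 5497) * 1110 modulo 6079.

576

5380 + 5497 = 10877 ≡ 4798 (mod 6079)
4798 * 1110 = 5325780 ≡ 576 (mod 6079)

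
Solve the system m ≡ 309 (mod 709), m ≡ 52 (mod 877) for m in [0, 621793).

160543

709⁻¹ mod 877: 709*569 ≡ 1 (mod 877), so 709⁻¹ ≡ 569.
m = 309 + 709*((52 − 309)*569 mod 877) = 309 + 709*226 = 160543.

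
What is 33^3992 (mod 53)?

36

Compute successive squares:
3992 in binary is 111110011000, i.e. 3992 = 2048 + 1024 + 512 + 256 + 128 + 16 + 8.
33^1 ≡ 33 (mod 53)
33^2 ≡ 33^2 = 1089 ≡ 29 (mod 53)
33^4 ≡ 29^2 = 841 ≡ 46 (mod 53)
33^8 ≡ 46^2 = 2116 ≡ 49 (mod 53)
33^16 ≡ 49^2 = 2401 ≡ 16 (mod 53)
33^32 ≡ 16^2 = 256 ≡ 44 (mod 53)
33^64 ≡ 44^2 = 1936 ≡ 28 (mod 53)
33^128 ≡ 28^2 = 784 ≡ 42 (mod 53)
33^256 ≡ 42^2 = 1764 ≡ 15 (mod 53)
33^512 ≡ 15^2 = 225 ≡ 13 (mod 53)
33^1024 ≡ 13^2 = 169 ≡ 10 (mod 53)
33^2048 ≡ 10^2 = 100 ≡ 47 (mod 53)
33^3992 = 33^2048 * 33^1024 * 33^512 * 33^256 * 33^128 * 33^16 * 33^8 ≡ 47 * 10 * 13 * 15 * 42 * 16 * 49 (mod 53).
Accumulate the product:
47 * 10 = 470 ≡ 46
46 * 13 = 598 ≡ 15
15 * 15 = 225 ≡ 13
13 * 42 = 546 ≡ 16
16 * 16 = 256 ≡ 44
44 * 49 = 2156 ≡ 36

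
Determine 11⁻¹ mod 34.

31

34 = 3*11 + 1
11 = 11*1 + 0
gcd(11, 34) = 1, so the inverse exists.
Bézout: 1 = 1*34 − 3*11.
So 11⁻¹ ≡ −3 ≡ 31 (mod 34).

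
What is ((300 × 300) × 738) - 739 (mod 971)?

919

300 × 300 = 90000 ≡ 668 (mod 971)
668 × 738 = 492984 ≡ 687 (mod 971)
687 - 739 = -52 ≡ 919 (mod 971)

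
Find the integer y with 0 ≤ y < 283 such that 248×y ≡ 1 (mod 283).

By the extended Euclidean algorithm:
283 = 1×248 + 35
248 = 7×35 + 3
35 = 11×3 + 2
3 = 1×2 + 1
2 = 2×1 + 0
gcd(248, 283) = 1, so the inverse exists.
Bézout: 1 = −85×283 + 97×248.
So 248⁻¹ ≡ 97 (mod 283).

97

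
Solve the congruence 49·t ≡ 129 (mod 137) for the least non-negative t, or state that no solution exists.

25

gcd(49, 137) = 1, so a unique solution mod 137 exists.
49⁻¹ ≡ 14 (mod 137).
t ≡ 14·129 ≡ 25 (mod 137).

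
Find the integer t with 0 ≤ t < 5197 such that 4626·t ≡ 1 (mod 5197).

Apply the Euclidean algorithm and back-substitute:
5197 = 1·4626 + 571
4626 = 8·571 + 58
571 = 9·58 + 49
58 = 1·49 + 9
49 = 5·9 + 4
9 = 2·4 + 1
4 = 4·1 + 0
gcd(4626, 5197) = 1, so the inverse exists.
Bézout: 1 = −1037·5197 + 1165·4626.
So 4626⁻¹ ≡ 1165 (mod 5197).

1165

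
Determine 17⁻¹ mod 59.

7

Apply the Euclidean algorithm and back-substitute:
59 = 3×17 + 8
17 = 2×8 + 1
8 = 8×1 + 0
gcd(17, 59) = 1, so the inverse exists.
Back-substitute for 1:
1 = 1×17 − 2×8
  = −2×59 + 7×17
So 17⁻¹ ≡ 7 (mod 59).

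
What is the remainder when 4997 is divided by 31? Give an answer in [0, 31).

6

4997 = 161*31 + 6, so 4997 ≡ 6 (mod 31).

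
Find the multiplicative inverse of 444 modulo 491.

491 = 1*444 + 47
444 = 9*47 + 21
47 = 2*21 + 5
21 = 4*5 + 1
5 = 5*1 + 0
gcd(444, 491) = 1, so the inverse exists.
Bézout: 1 = −85*491 + 94*444.
So 444⁻¹ ≡ 94 (mod 491).

94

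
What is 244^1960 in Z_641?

391

Compute successive squares:
1960 in binary is 11110101000, i.e. 1960 = 1024 + 512 + 256 + 128 + 32 + 8.
244^1 ≡ 244 (mod 641)
244^2 ≡ 244^2 = 59536 ≡ 564 (mod 641)
244^4 ≡ 564^2 = 318096 ≡ 160 (mod 641)
244^8 ≡ 160^2 = 25600 ≡ 601 (mod 641)
244^16 ≡ 601^2 = 361201 ≡ 318 (mod 641)
244^32 ≡ 318^2 = 101124 ≡ 487 (mod 641)
244^64 ≡ 487^2 = 237169 ≡ 640 (mod 641)
244^128 ≡ 640^2 = 409600 ≡ 1 (mod 641)
244^256 ≡ 1^2 = 1 (mod 641)
244^512 ≡ 1^2 = 1 (mod 641)
244^1024 ≡ 1^2 = 1 (mod 641)
244^1960 = 244^1024 * 244^512 * 244^256 * 244^128 * 244^32 * 244^8 ≡ 1 * 1 * 1 * 1 * 487 * 601 (mod 641).
Accumulate the product:
1 * 1 = 1
1 * 1 = 1
1 * 1 = 1
1 * 487 = 487
487 * 601 = 292687 ≡ 391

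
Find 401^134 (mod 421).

400

By square-and-multiply:
401^1 ≡ 401 (mod 421)
401^2 ≡ 401^2 = 160801 ≡ 400 (mod 421)
401^4 ≡ 400^2 = 160000 ≡ 20 (mod 421)
401^8 ≡ 20^2 = 400 (mod 421)
401^16 ≡ 400^2 = 160000 ≡ 20 (mod 421)
401^32 ≡ 20^2 = 400 (mod 421)
401^64 ≡ 400^2 = 160000 ≡ 20 (mod 421)
401^128 ≡ 20^2 = 400 (mod 421)
401^134 = 401^128 * 401^4 * 401^2 ≡ 400 * 20 * 400 (mod 421).
Accumulate the product:
400 * 20 = 8000 ≡ 1
1 * 400 = 400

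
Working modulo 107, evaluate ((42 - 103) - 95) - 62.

42 - 103 = -61 ≡ 46 (mod 107)
46 - 95 = -49 ≡ 58 (mod 107)
58 - 62 = -4 ≡ 103 (mod 107)

103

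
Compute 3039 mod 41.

3039 = 74×41 + 5, so 3039 ≡ 5 (mod 41).

5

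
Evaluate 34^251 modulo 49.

13

By square-and-multiply:
251 in binary is 11111011, i.e. 251 = 128 + 64 + 32 + 16 + 8 + 2 + 1.
34^1 ≡ 34 (mod 49)
34^2 ≡ 34^2 = 1156 ≡ 29 (mod 49)
34^4 ≡ 29^2 = 841 ≡ 8 (mod 49)
34^8 ≡ 8^2 = 64 ≡ 15 (mod 49)
34^16 ≡ 15^2 = 225 ≡ 29 (mod 49)
34^32 ≡ 29^2 = 841 ≡ 8 (mod 49)
34^64 ≡ 8^2 = 64 ≡ 15 (mod 49)
34^128 ≡ 15^2 = 225 ≡ 29 (mod 49)
34^251 = 34^128 × 34^64 × 34^32 × 34^16 × 34^8 × 34^2 × 34^1 ≡ 29 × 15 × 8 × 29 × 15 × 29 × 34 (mod 49).
Accumulate the product:
29 × 15 = 435 ≡ 43
43 × 8 = 344 ≡ 1
1 × 29 = 29
29 × 15 = 435 ≡ 43
43 × 29 = 1247 ≡ 22
22 × 34 = 748 ≡ 13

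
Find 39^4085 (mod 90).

39^1 ≡ 39 (mod 90)
39^2 ≡ 39^2 = 1521 ≡ 81 (mod 90)
39^4 ≡ 81^2 = 6561 ≡ 81 (mod 90)
39^8 ≡ 81^2 = 6561 ≡ 81 (mod 90)
39^16 ≡ 81^2 = 6561 ≡ 81 (mod 90)
39^32 ≡ 81^2 = 6561 ≡ 81 (mod 90)
39^64 ≡ 81^2 = 6561 ≡ 81 (mod 90)
39^128 ≡ 81^2 = 6561 ≡ 81 (mod 90)
39^256 ≡ 81^2 = 6561 ≡ 81 (mod 90)
39^512 ≡ 81^2 = 6561 ≡ 81 (mod 90)
39^1024 ≡ 81^2 = 6561 ≡ 81 (mod 90)
39^2048 ≡ 81^2 = 6561 ≡ 81 (mod 90)
39^4085 = 39^2048 · 39^1024 · 39^512 · 39^256 · 39^128 · 39^64 · 39^32 · 39^16 · 39^4 · 39^1 ≡ 81 · 81 · 81 · 81 · 81 · 81 · 81 · 81 · 81 · 39 (mod 90).
Accumulate the product:
81 · 81 = 6561 ≡ 81
81 · 81 = 6561 ≡ 81
81 · 81 = 6561 ≡ 81
81 · 81 = 6561 ≡ 81
81 · 81 = 6561 ≡ 81
81 · 81 = 6561 ≡ 81
81 · 81 = 6561 ≡ 81
81 · 81 = 6561 ≡ 81
81 · 39 = 3159 ≡ 9

9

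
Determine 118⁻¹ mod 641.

Run the extended Euclidean algorithm:
641 = 5*118 + 51
118 = 2*51 + 16
51 = 3*16 + 3
16 = 5*3 + 1
3 = 3*1 + 0
gcd(118, 641) = 1, so the inverse exists.
Back-substitute for 1:
1 = 1*16 − 5*3
  = −5*51 + 16*16
  = 16*118 − 37*51
  = −37*641 + 201*118
So 118⁻¹ ≡ 201 (mod 641).

201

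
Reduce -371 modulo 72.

-371 = -6·72 + 61, so -371 ≡ 61 (mod 72).

61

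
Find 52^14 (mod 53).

1

14 in binary is 1110, i.e. 14 = 8 + 4 + 2.
52^1 ≡ 52 (mod 53)
52^2 ≡ 52^2 = 2704 ≡ 1 (mod 53)
52^4 ≡ 1^2 = 1 (mod 53)
52^8 ≡ 1^2 = 1 (mod 53)
52^14 = 52^8 * 52^4 * 52^2 ≡ 1 * 1 * 1 (mod 53).
Accumulate the product:
1 * 1 = 1
1 * 1 = 1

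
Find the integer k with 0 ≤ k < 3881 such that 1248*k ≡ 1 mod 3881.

3881 = 3×1248 + 137
1248 = 9×137 + 15
137 = 9×15 + 2
15 = 7×2 + 1
2 = 2×1 + 0
gcd(1248, 3881) = 1, so the inverse exists.
Bézout: 1 = −583×3881 + 1813×1248.
So 1248⁻¹ ≡ 1813 (mod 3881).

1813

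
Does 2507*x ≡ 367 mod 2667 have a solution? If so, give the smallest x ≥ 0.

2348

gcd(2507, 2667) = 1, so a unique solution mod 2667 exists.
2507⁻¹ ≡ 50 (mod 2667).
x ≡ 50*367 ≡ 2348 (mod 2667).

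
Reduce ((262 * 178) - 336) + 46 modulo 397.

294

262 * 178 = 46636 ≡ 187 (mod 397)
187 - 336 = -149 ≡ 248 (mod 397)
248 + 46 = 294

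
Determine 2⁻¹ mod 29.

Run the extended Euclidean algorithm:
29 = 14*2 + 1
2 = 2*1 + 0
gcd(2, 29) = 1, so the inverse exists.
Back-substitute for 1:
1 = 1*29 − 14*2
So 2⁻¹ ≡ −14 ≡ 15 (mod 29).

15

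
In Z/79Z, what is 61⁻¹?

57

79 = 1*61 + 18
61 = 3*18 + 7
18 = 2*7 + 4
7 = 1*4 + 3
4 = 1*3 + 1
3 = 3*1 + 0
gcd(61, 79) = 1, so the inverse exists.
Back-substitute for 1:
1 = 1*4 − 1*3
  = −1*7 + 2*4
  = 2*18 − 5*7
  = −5*61 + 17*18
  = 17*79 − 22*61
So 61⁻¹ ≡ −22 ≡ 57 (mod 79).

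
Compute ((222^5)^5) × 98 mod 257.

215

(222)^5 ≡ 187 (mod 257)
(187)^5 ≡ 73 (mod 257)
73 × 98 = 7154 ≡ 215 (mod 257)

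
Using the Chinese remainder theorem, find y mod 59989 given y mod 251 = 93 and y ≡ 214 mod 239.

251⁻¹ mod 239: 251*20 ≡ 1 (mod 239), so 251⁻¹ ≡ 20.
y = 93 + 251*((214 − 93)*20 mod 239) = 93 + 251*30 = 7623.

7623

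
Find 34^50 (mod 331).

219

50 in binary is 110010, i.e. 50 = 32 + 16 + 2.
34^1 ≡ 34 (mod 331)
34^2 ≡ 34^2 = 1156 ≡ 163 (mod 331)
34^4 ≡ 163^2 = 26569 ≡ 89 (mod 331)
34^8 ≡ 89^2 = 7921 ≡ 308 (mod 331)
34^16 ≡ 308^2 = 94864 ≡ 198 (mod 331)
34^32 ≡ 198^2 = 39204 ≡ 146 (mod 331)
34^50 = 34^32 · 34^16 · 34^2 ≡ 146 · 198 · 163 (mod 331).
Accumulate the product:
146 · 198 = 28908 ≡ 111
111 · 163 = 18093 ≡ 219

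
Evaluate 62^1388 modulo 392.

62^1 ≡ 62 (mod 392)
62^2 ≡ 62^2 = 3844 ≡ 316 (mod 392)
62^4 ≡ 316^2 = 99856 ≡ 288 (mod 392)
62^8 ≡ 288^2 = 82944 ≡ 232 (mod 392)
62^16 ≡ 232^2 = 53824 ≡ 120 (mod 392)
62^32 ≡ 120^2 = 14400 ≡ 288 (mod 392)
62^64 ≡ 288^2 = 82944 ≡ 232 (mod 392)
62^128 ≡ 232^2 = 53824 ≡ 120 (mod 392)
62^256 ≡ 120^2 = 14400 ≡ 288 (mod 392)
62^512 ≡ 288^2 = 82944 ≡ 232 (mod 392)
62^1024 ≡ 232^2 = 53824 ≡ 120 (mod 392)
62^1388 = 62^1024 * 62^256 * 62^64 * 62^32 * 62^8 * 62^4 ≡ 120 * 288 * 232 * 288 * 232 * 288 (mod 392).
Accumulate the product:
120 * 288 = 34560 ≡ 64
64 * 232 = 14848 ≡ 344
344 * 288 = 99072 ≡ 288
288 * 232 = 66816 ≡ 176
176 * 288 = 50688 ≡ 120

120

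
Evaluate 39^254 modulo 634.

254 in binary is 11111110, i.e. 254 = 128 + 64 + 32 + 16 + 8 + 4 + 2.
39^1 ≡ 39 (mod 634)
39^2 ≡ 39^2 = 1521 ≡ 253 (mod 634)
39^4 ≡ 253^2 = 64009 ≡ 609 (mod 634)
39^8 ≡ 609^2 = 370881 ≡ 625 (mod 634)
39^16 ≡ 625^2 = 390625 ≡ 81 (mod 634)
39^32 ≡ 81^2 = 6561 ≡ 221 (mod 634)
39^64 ≡ 221^2 = 48841 ≡ 23 (mod 634)
39^128 ≡ 23^2 = 529 (mod 634)
39^254 = 39^128 · 39^64 · 39^32 · 39^16 · 39^8 · 39^4 · 39^2 ≡ 529 · 23 · 221 · 81 · 625 · 609 · 253 (mod 634).
Accumulate the product:
529 · 23 = 12167 ≡ 121
121 · 221 = 26741 ≡ 113
113 · 81 = 9153 ≡ 277
277 · 625 = 173125 ≡ 43
43 · 609 = 26187 ≡ 193
193 · 253 = 48829 ≡ 11

11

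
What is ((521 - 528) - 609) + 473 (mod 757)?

614

521 - 528 = -7 ≡ 750 (mod 757)
750 - 609 = 141
141 + 473 = 614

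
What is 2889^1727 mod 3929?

By square-and-multiply:
2889^1 ≡ 2889 (mod 3929)
2889^2 ≡ 2889^2 = 8346321 ≡ 1125 (mod 3929)
2889^4 ≡ 1125^2 = 1265625 ≡ 487 (mod 3929)
2889^8 ≡ 487^2 = 237169 ≡ 1429 (mod 3929)
2889^16 ≡ 1429^2 = 2042041 ≡ 2890 (mod 3929)
2889^32 ≡ 2890^2 = 8352100 ≡ 2975 (mod 3929)
2889^64 ≡ 2975^2 = 8850625 ≡ 2517 (mod 3929)
2889^128 ≡ 2517^2 = 6335289 ≡ 1741 (mod 3929)
2889^256 ≡ 1741^2 = 3031081 ≡ 1822 (mod 3929)
2889^512 ≡ 1822^2 = 3319684 ≡ 3608 (mod 3929)
2889^1024 ≡ 3608^2 = 13017664 ≡ 887 (mod 3929)
2889^1727 = 2889^1024 · 2889^512 · 2889^128 · 2889^32 · 2889^16 · 2889^8 · 2889^4 · 2889^2 · 2889^1 ≡ 887 · 3608 · 1741 · 2975 · 2890 · 1429 · 487 · 1125 · 2889 (mod 3929).
Accumulate the product:
887 · 3608 = 3200296 ≡ 2090
2090 · 1741 = 3638690 ≡ 436
436 · 2975 = 1297100 ≡ 530
530 · 2890 = 1531700 ≡ 3319
3319 · 1429 = 4742851 ≡ 548
548 · 487 = 266876 ≡ 3633
3633 · 1125 = 4087125 ≡ 965
965 · 2889 = 2787885 ≡ 2224

2224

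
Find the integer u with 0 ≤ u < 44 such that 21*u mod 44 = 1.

21

44 = 2×21 + 2
21 = 10×2 + 1
2 = 2×1 + 0
gcd(21, 44) = 1, so the inverse exists.
Back-substitute for 1:
1 = 1×21 − 10×2
  = −10×44 + 21×21
So 21⁻¹ ≡ 21 (mod 44).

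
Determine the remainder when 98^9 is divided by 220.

208

Compute successive squares:
9 in binary is 1001, i.e. 9 = 8 + 1.
98^1 ≡ 98 (mod 220)
98^2 ≡ 98^2 = 9604 ≡ 144 (mod 220)
98^4 ≡ 144^2 = 20736 ≡ 56 (mod 220)
98^8 ≡ 56^2 = 3136 ≡ 56 (mod 220)
98^9 = 98^8 × 98^1 ≡ 56 × 98 (mod 220).
56 × 98 = 5488 ≡ 208 (mod 220).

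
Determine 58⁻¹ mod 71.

Apply the Euclidean algorithm and back-substitute:
71 = 1·58 + 13
58 = 4·13 + 6
13 = 2·6 + 1
6 = 6·1 + 0
gcd(58, 71) = 1, so the inverse exists.
Bézout: 1 = 9·71 − 11·58.
So 58⁻¹ ≡ −11 ≡ 60 (mod 71).

60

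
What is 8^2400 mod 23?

Compute successive squares:
2400 in binary is 100101100000, i.e. 2400 = 2048 + 256 + 64 + 32.
8^1 ≡ 8 (mod 23)
8^2 ≡ 8^2 = 64 ≡ 18 (mod 23)
8^4 ≡ 18^2 = 324 ≡ 2 (mod 23)
8^8 ≡ 2^2 = 4 (mod 23)
8^16 ≡ 4^2 = 16 (mod 23)
8^32 ≡ 16^2 = 256 ≡ 3 (mod 23)
8^64 ≡ 3^2 = 9 (mod 23)
8^128 ≡ 9^2 = 81 ≡ 12 (mod 23)
8^256 ≡ 12^2 = 144 ≡ 6 (mod 23)
8^512 ≡ 6^2 = 36 ≡ 13 (mod 23)
8^1024 ≡ 13^2 = 169 ≡ 8 (mod 23)
8^2048 ≡ 8^2 = 64 ≡ 18 (mod 23)
8^2400 = 8^2048 × 8^256 × 8^64 × 8^32 ≡ 18 × 6 × 9 × 3 (mod 23).
Accumulate the product:
18 × 6 = 108 ≡ 16
16 × 9 = 144 ≡ 6
6 × 3 = 18

18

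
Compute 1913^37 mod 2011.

Using repeated squaring:
1913^1 ≡ 1913 (mod 2011)
1913^2 ≡ 1913^2 = 3659569 ≡ 1560 (mod 2011)
1913^4 ≡ 1560^2 = 2433600 ≡ 290 (mod 2011)
1913^8 ≡ 290^2 = 84100 ≡ 1649 (mod 2011)
1913^16 ≡ 1649^2 = 2719201 ≡ 329 (mod 2011)
1913^32 ≡ 329^2 = 108241 ≡ 1658 (mod 2011)
1913^37 = 1913^32 * 1913^4 * 1913^1 ≡ 1658 * 290 * 1913 (mod 2011).
Accumulate the product:
1658 * 290 = 480820 ≡ 191
191 * 1913 = 365383 ≡ 1392

1392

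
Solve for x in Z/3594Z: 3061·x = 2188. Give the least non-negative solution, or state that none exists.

gcd(3061, 3594) = 1, so a unique solution mod 3594 exists.
3061⁻¹ ≡ 1915 (mod 3594).
x ≡ 1915·2188 ≡ 3010 (mod 3594).

3010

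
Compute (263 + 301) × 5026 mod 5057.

263 + 301 = 564
564 × 5026 = 2834664 ≡ 2744 (mod 5057)

2744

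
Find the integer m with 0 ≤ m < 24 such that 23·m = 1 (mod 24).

24 = 1×23 + 1
23 = 23×1 + 0
gcd(23, 24) = 1, so the inverse exists.
Back-substitute for 1:
1 = 1×24 − 1×23
So 23⁻¹ ≡ −1 ≡ 23 (mod 24).

23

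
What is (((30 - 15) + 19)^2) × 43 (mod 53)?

30 - 15 = 15
15 + 19 = 34
(34)^2 ≡ 43 (mod 53)
43 × 43 = 1849 ≡ 47 (mod 53)

47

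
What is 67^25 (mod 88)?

25 in binary is 11001, i.e. 25 = 16 + 8 + 1.
67^1 ≡ 67 (mod 88)
67^2 ≡ 67^2 = 4489 ≡ 1 (mod 88)
67^4 ≡ 1^2 = 1 (mod 88)
67^8 ≡ 1^2 = 1 (mod 88)
67^16 ≡ 1^2 = 1 (mod 88)
67^25 = 67^16 × 67^8 × 67^1 ≡ 1 × 1 × 67 (mod 88).
Accumulate the product:
1 × 1 = 1
1 × 67 = 67

67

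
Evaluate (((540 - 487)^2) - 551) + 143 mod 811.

779

540 - 487 = 53
(53)^2 ≡ 376 (mod 811)
376 - 551 = -175 ≡ 636 (mod 811)
636 + 143 = 779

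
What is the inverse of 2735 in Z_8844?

Run the extended Euclidean algorithm:
8844 = 3*2735 + 639
2735 = 4*639 + 179
639 = 3*179 + 102
179 = 1*102 + 77
102 = 1*77 + 25
77 = 3*25 + 2
25 = 12*2 + 1
2 = 2*1 + 0
gcd(2735, 8844) = 1, so the inverse exists.
Bézout: 1 = 1314*8844 − 4249*2735.
So 2735⁻¹ ≡ −4249 ≡ 4595 (mod 8844).

4595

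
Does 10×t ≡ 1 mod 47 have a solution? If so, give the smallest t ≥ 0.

33

gcd(10, 47) = 1, so a unique solution mod 47 exists.
10⁻¹ ≡ 33 (mod 47).
t ≡ 33×1 ≡ 33 (mod 47).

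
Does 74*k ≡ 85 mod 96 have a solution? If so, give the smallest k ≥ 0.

gcd(74, 96) = 2, and 2 does not divide 85.
So the congruence has no solution.

no solution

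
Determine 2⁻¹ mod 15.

By the extended Euclidean algorithm:
15 = 7·2 + 1
2 = 2·1 + 0
gcd(2, 15) = 1, so the inverse exists.
Back-substitute for 1:
1 = 1·15 − 7·2
So 2⁻¹ ≡ −7 ≡ 8 (mod 15).

8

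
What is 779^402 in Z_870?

402 in binary is 110010010, i.e. 402 = 256 + 128 + 16 + 2.
779^1 ≡ 779 (mod 870)
779^2 ≡ 779^2 = 606841 ≡ 451 (mod 870)
779^4 ≡ 451^2 = 203401 ≡ 691 (mod 870)
779^8 ≡ 691^2 = 477481 ≡ 721 (mod 870)
779^16 ≡ 721^2 = 519841 ≡ 451 (mod 870)
779^32 ≡ 451^2 = 203401 ≡ 691 (mod 870)
779^64 ≡ 691^2 = 477481 ≡ 721 (mod 870)
779^128 ≡ 721^2 = 519841 ≡ 451 (mod 870)
779^256 ≡ 451^2 = 203401 ≡ 691 (mod 870)
779^402 = 779^256 · 779^128 · 779^16 · 779^2 ≡ 691 · 451 · 451 · 451 (mod 870).
Accumulate the product:
691 · 451 = 311641 ≡ 181
181 · 451 = 81631 ≡ 721
721 · 451 = 325171 ≡ 661

661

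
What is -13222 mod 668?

138

-13222 = -20·668 + 138, so -13222 ≡ 138 (mod 668).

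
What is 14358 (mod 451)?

377

14358 = 31×451 + 377, so 14358 ≡ 377 (mod 451).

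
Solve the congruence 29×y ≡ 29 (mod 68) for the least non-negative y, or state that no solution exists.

1

gcd(29, 68) = 1, so a unique solution mod 68 exists.
29⁻¹ ≡ 61 (mod 68).
y ≡ 61×29 ≡ 1 (mod 68).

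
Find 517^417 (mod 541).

106

Compute successive squares:
417 in binary is 110100001, i.e. 417 = 256 + 128 + 32 + 1.
517^1 ≡ 517 (mod 541)
517^2 ≡ 517^2 = 267289 ≡ 35 (mod 541)
517^4 ≡ 35^2 = 1225 ≡ 143 (mod 541)
517^8 ≡ 143^2 = 20449 ≡ 432 (mod 541)
517^16 ≡ 432^2 = 186624 ≡ 520 (mod 541)
517^32 ≡ 520^2 = 270400 ≡ 441 (mod 541)
517^64 ≡ 441^2 = 194481 ≡ 262 (mod 541)
517^128 ≡ 262^2 = 68644 ≡ 478 (mod 541)
517^256 ≡ 478^2 = 228484 ≡ 182 (mod 541)
517^417 = 517^256 * 517^128 * 517^32 * 517^1 ≡ 182 * 478 * 441 * 517 (mod 541).
Accumulate the product:
182 * 478 = 86996 ≡ 436
436 * 441 = 192276 ≡ 221
221 * 517 = 114257 ≡ 106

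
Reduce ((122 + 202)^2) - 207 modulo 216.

9

122 + 202 = 324 ≡ 108 (mod 216)
(108)^2 ≡ 0 (mod 216)
0 - 207 = -207 ≡ 9 (mod 216)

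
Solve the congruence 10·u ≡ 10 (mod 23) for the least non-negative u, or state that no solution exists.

gcd(10, 23) = 1, so a unique solution mod 23 exists.
10⁻¹ ≡ 7 (mod 23).
u ≡ 7·10 ≡ 1 (mod 23).

1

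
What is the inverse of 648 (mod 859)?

802

Apply the Euclidean algorithm and back-substitute:
859 = 1*648 + 211
648 = 3*211 + 15
211 = 14*15 + 1
15 = 15*1 + 0
gcd(648, 859) = 1, so the inverse exists.
Bézout: 1 = 43*859 − 57*648.
So 648⁻¹ ≡ −57 ≡ 802 (mod 859).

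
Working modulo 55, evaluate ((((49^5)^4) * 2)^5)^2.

34

(49)^5 ≡ 34 (mod 55)
(34)^4 ≡ 1 (mod 55)
1 * 2 = 2
(2)^5 ≡ 32 (mod 55)
(32)^2 ≡ 34 (mod 55)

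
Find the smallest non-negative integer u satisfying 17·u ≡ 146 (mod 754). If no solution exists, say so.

186

gcd(17, 754) = 1, so a unique solution mod 754 exists.
17⁻¹ ≡ 621 (mod 754).
u ≡ 621·146 ≡ 186 (mod 754).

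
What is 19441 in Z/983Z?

19441 = 19×983 + 764, so 19441 ≡ 764 (mod 983).

764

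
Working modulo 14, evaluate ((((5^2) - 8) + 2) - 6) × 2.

12

(5)^2 ≡ 11 (mod 14)
11 - 8 = 3
3 + 2 = 5
5 - 6 = -1 ≡ 13 (mod 14)
13 × 2 = 26 ≡ 12 (mod 14)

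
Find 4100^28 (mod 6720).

6400

28 in binary is 11100, i.e. 28 = 16 + 8 + 4.
4100^1 ≡ 4100 (mod 6720)
4100^2 ≡ 4100^2 = 16810000 ≡ 3280 (mod 6720)
4100^4 ≡ 3280^2 = 10758400 ≡ 6400 (mod 6720)
4100^8 ≡ 6400^2 = 40960000 ≡ 1600 (mod 6720)
4100^16 ≡ 1600^2 = 2560000 ≡ 6400 (mod 6720)
4100^28 = 4100^16 * 4100^8 * 4100^4 ≡ 6400 * 1600 * 6400 (mod 6720).
Accumulate the product:
6400 * 1600 = 10240000 ≡ 5440
5440 * 6400 = 34816000 ≡ 6400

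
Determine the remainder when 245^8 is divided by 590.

245^1 ≡ 245 (mod 590)
245^2 ≡ 245^2 = 60025 ≡ 435 (mod 590)
245^4 ≡ 435^2 = 189225 ≡ 425 (mod 590)
245^8 ≡ 425^2 = 180625 ≡ 85 (mod 590)
So 245^8 ≡ 85 (mod 590).

85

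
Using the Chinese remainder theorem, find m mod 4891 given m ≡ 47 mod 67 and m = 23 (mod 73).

67⁻¹ mod 73: 67×12 ≡ 1 (mod 73), so 67⁻¹ ≡ 12.
m = 47 + 67×((23 − 47)×12 mod 73) = 47 + 67×4 = 315.

315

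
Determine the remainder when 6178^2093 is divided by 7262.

2093 in binary is 100000101101, i.e. 2093 = 2048 + 32 + 8 + 4 + 1.
6178^1 ≡ 6178 (mod 7262)
6178^2 ≡ 6178^2 = 38167684 ≡ 5874 (mod 7262)
6178^4 ≡ 5874^2 = 34503876 ≡ 2114 (mod 7262)
6178^8 ≡ 2114^2 = 4468996 ≡ 2866 (mod 7262)
6178^16 ≡ 2866^2 = 8213956 ≡ 634 (mod 7262)
6178^32 ≡ 634^2 = 401956 ≡ 2546 (mod 7262)
6178^64 ≡ 2546^2 = 6482116 ≡ 4412 (mod 7262)
6178^128 ≡ 4412^2 = 19465744 ≡ 3584 (mod 7262)
6178^256 ≡ 3584^2 = 12845056 ≡ 5840 (mod 7262)
6178^512 ≡ 5840^2 = 34105600 ≡ 3248 (mod 7262)
6178^1024 ≡ 3248^2 = 10549504 ≡ 5080 (mod 7262)
6178^2048 ≡ 5080^2 = 25806400 ≡ 4514 (mod 7262)
6178^2093 = 6178^2048 × 6178^32 × 6178^8 × 6178^4 × 6178^1 ≡ 4514 × 2546 × 2866 × 2114 × 6178 (mod 7262).
Accumulate the product:
4514 × 2546 = 11492644 ≡ 4160
4160 × 2866 = 11922560 ≡ 5618
5618 × 2114 = 11876452 ≡ 3082
3082 × 6178 = 19040596 ≡ 6894

6894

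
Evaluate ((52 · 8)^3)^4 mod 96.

64

52 · 8 = 416 ≡ 32 (mod 96)
(32)^3 ≡ 32 (mod 96)
(32)^4 ≡ 64 (mod 96)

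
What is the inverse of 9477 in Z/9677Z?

9677 = 1×9477 + 200
9477 = 47×200 + 77
200 = 2×77 + 46
77 = 1×46 + 31
46 = 1×31 + 15
31 = 2×15 + 1
15 = 15×1 + 0
gcd(9477, 9677) = 1, so the inverse exists.
Bézout: 1 = −616×9677 + 629×9477.
So 9477⁻¹ ≡ 629 (mod 9677).

629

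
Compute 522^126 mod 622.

By square-and-multiply:
522^1 ≡ 522 (mod 622)
522^2 ≡ 522^2 = 272484 ≡ 48 (mod 622)
522^4 ≡ 48^2 = 2304 ≡ 438 (mod 622)
522^8 ≡ 438^2 = 191844 ≡ 268 (mod 622)
522^16 ≡ 268^2 = 71824 ≡ 294 (mod 622)
522^32 ≡ 294^2 = 86436 ≡ 600 (mod 622)
522^64 ≡ 600^2 = 360000 ≡ 484 (mod 622)
522^126 = 522^64 · 522^32 · 522^16 · 522^8 · 522^4 · 522^2 ≡ 484 · 600 · 294 · 268 · 438 · 48 (mod 622).
Accumulate the product:
484 · 600 = 290400 ≡ 548
548 · 294 = 161112 ≡ 14
14 · 268 = 3752 ≡ 20
20 · 438 = 8760 ≡ 52
52 · 48 = 2496 ≡ 8

8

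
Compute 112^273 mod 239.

Compute successive squares:
273 in binary is 100010001, i.e. 273 = 256 + 16 + 1.
112^1 ≡ 112 (mod 239)
112^2 ≡ 112^2 = 12544 ≡ 116 (mod 239)
112^4 ≡ 116^2 = 13456 ≡ 72 (mod 239)
112^8 ≡ 72^2 = 5184 ≡ 165 (mod 239)
112^16 ≡ 165^2 = 27225 ≡ 218 (mod 239)
112^32 ≡ 218^2 = 47524 ≡ 202 (mod 239)
112^64 ≡ 202^2 = 40804 ≡ 174 (mod 239)
112^128 ≡ 174^2 = 30276 ≡ 162 (mod 239)
112^256 ≡ 162^2 = 26244 ≡ 193 (mod 239)
112^273 = 112^256 * 112^16 * 112^1 ≡ 193 * 218 * 112 (mod 239).
Accumulate the product:
193 * 218 = 42074 ≡ 10
10 * 112 = 1120 ≡ 164

164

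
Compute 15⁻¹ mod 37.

Apply the Euclidean algorithm and back-substitute:
37 = 2·15 + 7
15 = 2·7 + 1
7 = 7·1 + 0
gcd(15, 37) = 1, so the inverse exists.
Back-substitute for 1:
1 = 1·15 − 2·7
  = −2·37 + 5·15
So 15⁻¹ ≡ 5 (mod 37).

5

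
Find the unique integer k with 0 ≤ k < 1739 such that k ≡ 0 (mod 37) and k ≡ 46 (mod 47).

37⁻¹ mod 47: 37×14 ≡ 1 (mod 47), so 37⁻¹ ≡ 14.
k = 0 + 37×((46 − 0)×14 mod 47) = 0 + 37×33 = 1221.

1221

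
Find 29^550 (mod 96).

25

550 in binary is 1000100110, i.e. 550 = 512 + 32 + 4 + 2.
29^1 ≡ 29 (mod 96)
29^2 ≡ 29^2 = 841 ≡ 73 (mod 96)
29^4 ≡ 73^2 = 5329 ≡ 49 (mod 96)
29^8 ≡ 49^2 = 2401 ≡ 1 (mod 96)
29^16 ≡ 1^2 = 1 (mod 96)
29^32 ≡ 1^2 = 1 (mod 96)
29^64 ≡ 1^2 = 1 (mod 96)
29^128 ≡ 1^2 = 1 (mod 96)
29^256 ≡ 1^2 = 1 (mod 96)
29^512 ≡ 1^2 = 1 (mod 96)
29^550 = 29^512 × 29^32 × 29^4 × 29^2 ≡ 1 × 1 × 49 × 73 (mod 96).
Accumulate the product:
1 × 1 = 1
1 × 49 = 49
49 × 73 = 3577 ≡ 25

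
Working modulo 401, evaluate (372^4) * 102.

(372)^4 ≡ 318 (mod 401)
318 * 102 = 32436 ≡ 356 (mod 401)

356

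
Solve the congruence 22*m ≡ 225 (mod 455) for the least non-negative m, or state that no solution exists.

155

gcd(22, 455) = 1, so a unique solution mod 455 exists.
22⁻¹ ≡ 393 (mod 455).
m ≡ 393*225 ≡ 155 (mod 455).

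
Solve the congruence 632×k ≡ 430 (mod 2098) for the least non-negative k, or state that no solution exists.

gcd(632, 2098) = 2, and 2 | 430, so solutions exist.
Divide through by 2: 316×k ≡ 215 mod 1049.
316⁻¹ ≡ 727 (mod 1049).
k ≡ 727×215 ≡ 4 (mod 1049).
The smallest non-negative solution is k = 4.

4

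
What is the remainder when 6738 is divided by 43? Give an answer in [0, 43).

30

6738 = 156·43 + 30, so 6738 ≡ 30 (mod 43).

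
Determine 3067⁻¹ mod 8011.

Apply the Euclidean algorithm and back-substitute:
8011 = 2×3067 + 1877
3067 = 1×1877 + 1190
1877 = 1×1190 + 687
1190 = 1×687 + 503
687 = 1×503 + 184
503 = 2×184 + 135
184 = 1×135 + 49
135 = 2×49 + 37
49 = 1×37 + 12
37 = 3×12 + 1
12 = 12×1 + 0
gcd(3067, 8011) = 1, so the inverse exists.
Bézout: 1 = −250×8011 + 653×3067.
So 3067⁻¹ ≡ 653 (mod 8011).

653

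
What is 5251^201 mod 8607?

Using repeated squaring:
201 in binary is 11001001, i.e. 201 = 128 + 64 + 8 + 1.
5251^1 ≡ 5251 (mod 8607)
5251^2 ≡ 5251^2 = 27573001 ≡ 4780 (mod 8607)
5251^4 ≡ 4780^2 = 22848400 ≡ 5422 (mod 8607)
5251^8 ≡ 5422^2 = 29398084 ≡ 5179 (mod 8607)
5251^16 ≡ 5179^2 = 26822041 ≡ 2629 (mod 8607)
5251^32 ≡ 2629^2 = 6911641 ≡ 220 (mod 8607)
5251^64 ≡ 220^2 = 48400 ≡ 5365 (mod 8607)
5251^128 ≡ 5365^2 = 28783225 ≡ 1417 (mod 8607)
5251^201 = 5251^128 × 5251^64 × 5251^8 × 5251^1 ≡ 1417 × 5365 × 5179 × 5251 (mod 8607).
Accumulate the product:
1417 × 5365 = 7602205 ≡ 2224
2224 × 5179 = 11518096 ≡ 1930
1930 × 5251 = 10134430 ≡ 3991

3991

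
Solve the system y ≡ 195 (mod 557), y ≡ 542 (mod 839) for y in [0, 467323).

557⁻¹ mod 839: 557×479 ≡ 1 (mod 839), so 557⁻¹ ≡ 479.
y = 195 + 557×((542 − 195)×479 mod 839) = 195 + 557×91 = 50882.
Check: 50882 mod 557 = 195, 50882 mod 839 = 542. ✓

50882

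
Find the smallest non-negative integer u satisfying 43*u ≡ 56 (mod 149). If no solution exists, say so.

gcd(43, 149) = 1, so a unique solution mod 149 exists.
43⁻¹ ≡ 52 (mod 149).
u ≡ 52*56 ≡ 81 (mod 149).

81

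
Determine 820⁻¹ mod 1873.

Run the extended Euclidean algorithm:
1873 = 2*820 + 233
820 = 3*233 + 121
233 = 1*121 + 112
121 = 1*112 + 9
112 = 12*9 + 4
9 = 2*4 + 1
4 = 4*1 + 0
gcd(820, 1873) = 1, so the inverse exists.
Bézout: 1 = −183*1873 + 418*820.
So 820⁻¹ ≡ 418 (mod 1873).

418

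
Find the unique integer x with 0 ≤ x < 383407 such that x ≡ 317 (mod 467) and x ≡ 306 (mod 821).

207198

467⁻¹ mod 821: 467×109 ≡ 1 (mod 821), so 467⁻¹ ≡ 109.
x = 317 + 467×((306 − 317)×109 mod 821) = 317 + 467×443 = 207198.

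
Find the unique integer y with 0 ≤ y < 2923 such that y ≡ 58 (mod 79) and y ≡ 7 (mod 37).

79⁻¹ mod 37: 79×15 ≡ 1 (mod 37), so 79⁻¹ ≡ 15.
y = 58 + 79×((7 − 58)×15 mod 37) = 58 + 79×12 = 1006.

1006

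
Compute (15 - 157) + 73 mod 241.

15 - 157 = -142 ≡ 99 (mod 241)
99 + 73 = 172

172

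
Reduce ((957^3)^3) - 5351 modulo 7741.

6684

(957)^3 ≡ 509 (mod 7741)
(509)^3 ≡ 4294 (mod 7741)
4294 - 5351 = -1057 ≡ 6684 (mod 7741)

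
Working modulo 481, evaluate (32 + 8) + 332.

32 + 8 = 40
40 + 332 = 372

372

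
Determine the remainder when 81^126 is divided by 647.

126 in binary is 1111110, i.e. 126 = 64 + 32 + 16 + 8 + 4 + 2.
81^1 ≡ 81 (mod 647)
81^2 ≡ 81^2 = 6561 ≡ 91 (mod 647)
81^4 ≡ 91^2 = 8281 ≡ 517 (mod 647)
81^8 ≡ 517^2 = 267289 ≡ 78 (mod 647)
81^16 ≡ 78^2 = 6084 ≡ 261 (mod 647)
81^32 ≡ 261^2 = 68121 ≡ 186 (mod 647)
81^64 ≡ 186^2 = 34596 ≡ 305 (mod 647)
81^126 = 81^64 × 81^32 × 81^16 × 81^8 × 81^4 × 81^2 ≡ 305 × 186 × 261 × 78 × 517 × 91 (mod 647).
Accumulate the product:
305 × 186 = 56730 ≡ 441
441 × 261 = 115101 ≡ 582
582 × 78 = 45396 ≡ 106
106 × 517 = 54802 ≡ 454
454 × 91 = 41314 ≡ 553

553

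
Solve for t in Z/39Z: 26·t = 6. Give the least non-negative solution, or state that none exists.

no solution

gcd(26, 39) = 13, and 13 does not divide 6.
So the congruence has no solution.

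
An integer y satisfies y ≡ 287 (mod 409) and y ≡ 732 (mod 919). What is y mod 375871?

409⁻¹ mod 919: 409·737 ≡ 1 (mod 919), so 409⁻¹ ≡ 737.
y = 287 + 409·((732 − 287)·737 mod 919) = 287 + 409·801 = 327896.

327896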